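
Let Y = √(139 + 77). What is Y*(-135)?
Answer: -810*√6 ≈ -1984.1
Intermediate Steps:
Y = 6*√6 (Y = √216 = 6*√6 ≈ 14.697)
Y*(-135) = (6*√6)*(-135) = -810*√6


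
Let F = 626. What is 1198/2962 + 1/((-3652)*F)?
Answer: 1369403567/3385791112 ≈ 0.40446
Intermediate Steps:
1198/2962 + 1/((-3652)*F) = 1198/2962 + 1/(-3652*626) = 1198*(1/2962) - 1/3652*1/626 = 599/1481 - 1/2286152 = 1369403567/3385791112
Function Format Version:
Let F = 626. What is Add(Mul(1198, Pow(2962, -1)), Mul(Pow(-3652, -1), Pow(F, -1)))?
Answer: Rational(1369403567, 3385791112) ≈ 0.40446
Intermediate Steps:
Add(Mul(1198, Pow(2962, -1)), Mul(Pow(-3652, -1), Pow(F, -1))) = Add(Mul(1198, Pow(2962, -1)), Mul(Pow(-3652, -1), Pow(626, -1))) = Add(Mul(1198, Rational(1, 2962)), Mul(Rational(-1, 3652), Rational(1, 626))) = Add(Rational(599, 1481), Rational(-1, 2286152)) = Rational(1369403567, 3385791112)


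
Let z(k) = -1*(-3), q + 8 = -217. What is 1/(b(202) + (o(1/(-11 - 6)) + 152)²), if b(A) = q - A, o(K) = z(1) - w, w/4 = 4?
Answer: 1/18894 ≈ 5.2927e-5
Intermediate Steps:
q = -225 (q = -8 - 217 = -225)
z(k) = 3
w = 16 (w = 4*4 = 16)
o(K) = -13 (o(K) = 3 - 1*16 = 3 - 16 = -13)
b(A) = -225 - A
1/(b(202) + (o(1/(-11 - 6)) + 152)²) = 1/((-225 - 1*202) + (-13 + 152)²) = 1/((-225 - 202) + 139²) = 1/(-427 + 19321) = 1/18894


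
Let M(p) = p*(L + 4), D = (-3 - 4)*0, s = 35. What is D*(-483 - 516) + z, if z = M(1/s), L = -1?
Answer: 3/35 ≈ 0.085714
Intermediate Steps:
D = 0 (D = -7*0 = 0)
M(p) = 3*p (M(p) = p*(-1 + 4) = p*3 = 3*p)
z = 3/35 ≈ 0.085714
D*(-483 - 516) + z = 0*(-483 - 516) + 3/35 = 0*(-999) + 3/35 = 0 + 3/35 = 3/35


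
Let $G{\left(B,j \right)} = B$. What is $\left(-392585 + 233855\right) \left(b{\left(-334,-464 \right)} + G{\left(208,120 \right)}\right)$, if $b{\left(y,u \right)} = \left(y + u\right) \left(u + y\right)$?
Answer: $-101112914760$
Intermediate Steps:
$b{\left(y,u \right)} = \left(u + y\right)^{2}$ ($b{\left(y,u \right)} = \left(u + y\right) \left(u + y\right) = \left(u + y\right)^{2}$)
$\left(-392585 + 233855\right) \left(b{\left(-334,-464 \right)} + G{\left(208,120 \right)}\right) = \left(-392585 + 233855\right) \left(\left(-464 - 334\right)^{2} + 208\right) = - 158730 \left(\left(-798\right)^{2} + 208\right) = - 158730 \left(636804 + 208\right) = \left(-158730\right) 637012 = -101112914760$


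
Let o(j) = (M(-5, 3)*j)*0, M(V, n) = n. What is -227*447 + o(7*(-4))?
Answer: -101469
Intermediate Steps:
o(j) = 0 (o(j) = (3*j)*0 = 0)
-227*447 + o(7*(-4)) = -227*447 + 0 = -101469 + 0 = -101469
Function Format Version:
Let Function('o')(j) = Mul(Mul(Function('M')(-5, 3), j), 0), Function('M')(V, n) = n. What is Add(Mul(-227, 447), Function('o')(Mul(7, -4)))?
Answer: -101469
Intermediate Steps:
Function('o')(j) = 0 (Function('o')(j) = Mul(Mul(3, j), 0) = 0)
Add(Mul(-227, 447), Function('o')(Mul(7, -4))) = Add(Mul(-227, 447), 0) = Add(-101469, 0) = -101469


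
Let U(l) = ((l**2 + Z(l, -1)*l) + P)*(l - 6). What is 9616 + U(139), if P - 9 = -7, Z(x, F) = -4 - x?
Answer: -64066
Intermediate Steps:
P = 2 (P = 9 - 7 = 2)
U(l) = (-6 + l)*(2 + l**2 + l*(-4 - l)) (U(l) = ((l**2 + (-4 - l)*l) + 2)*(l - 6) = ((l**2 + l*(-4 - l)) + 2)*(-6 + l) = (2 + l**2 + l*(-4 - l))*(-6 + l) = (-6 + l)*(2 + l**2 + l*(-4 - l)))
9616 + U(139) = 9616 + (-12 - 4*139**2 + 26*139) = 9616 + (-12 - 4*19321 + 3614) = 9616 + (-12 - 77284 + 3614) = 9616 - 73682 = -64066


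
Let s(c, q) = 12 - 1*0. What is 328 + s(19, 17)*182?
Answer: 2512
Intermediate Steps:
s(c, q) = 12 (s(c, q) = 12 + 0 = 12)
328 + s(19, 17)*182 = 328 + 12*182 = 328 + 2184 = 2512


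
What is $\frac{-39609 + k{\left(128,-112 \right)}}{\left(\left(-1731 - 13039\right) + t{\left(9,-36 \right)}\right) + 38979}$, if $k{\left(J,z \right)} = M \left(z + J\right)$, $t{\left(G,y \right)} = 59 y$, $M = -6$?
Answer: $- \frac{7941}{4417} \approx -1.7978$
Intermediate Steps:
$k{\left(J,z \right)} = - 6 J - 6 z$ ($k{\left(J,z \right)} = - 6 \left(z + J\right) = - 6 \left(J + z\right) = - 6 J - 6 z$)
$\frac{-39609 + k{\left(128,-112 \right)}}{\left(\left(-1731 - 13039\right) + t{\left(9,-36 \right)}\right) + 38979} = \frac{-39609 - 96}{\left(\left(-1731 - 13039\right) + 59 \left(-36\right)\right) + 38979} = \frac{-39609 + \left(-768 + 672\right)}{\left(-14770 - 2124\right) + 38979} = \frac{-39609 - 96}{-16894 + 38979} = - \frac{39705}{22085} = \left(-39705\right) \frac{1}{22085} = - \frac{7941}{4417}$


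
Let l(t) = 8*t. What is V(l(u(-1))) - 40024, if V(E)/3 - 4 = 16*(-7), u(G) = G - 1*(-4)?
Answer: -40348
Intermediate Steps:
u(G) = 4 + G (u(G) = G + 4 = 4 + G)
V(E) = -324 (V(E) = 12 + 3*(16*(-7)) = 12 + 3*(-112) = 12 - 336 = -324)
V(l(u(-1))) - 40024 = -324 - 40024 = -40348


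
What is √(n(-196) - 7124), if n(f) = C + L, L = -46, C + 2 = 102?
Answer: I*√7070 ≈ 84.083*I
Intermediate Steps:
C = 100 (C = -2 + 102 = 100)
n(f) = 54 (n(f) = 100 - 46 = 54)
√(n(-196) - 7124) = √(54 - 7124) = √(-7070) = I*√7070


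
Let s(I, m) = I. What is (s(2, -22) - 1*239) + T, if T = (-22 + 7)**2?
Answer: -12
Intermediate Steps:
T = 225 (T = (-15)**2 = 225)
(s(2, -22) - 1*239) + T = (2 - 1*239) + 225 = (2 - 239) + 225 = -237 + 225 = -12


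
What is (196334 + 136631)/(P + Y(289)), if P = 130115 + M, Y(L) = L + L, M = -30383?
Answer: 66593/20062 ≈ 3.3194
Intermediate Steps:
Y(L) = 2*L
P = 99732 (P = 130115 - 30383 = 99732)
(196334 + 136631)/(P + Y(289)) = (196334 + 136631)/(99732 + 2*289) = 332965/(99732 + 578) = 332965/100310 = 332965*(1/100310) = 66593/20062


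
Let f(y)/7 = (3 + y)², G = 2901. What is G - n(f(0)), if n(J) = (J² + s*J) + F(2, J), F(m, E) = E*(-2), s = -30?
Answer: 948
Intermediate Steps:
F(m, E) = -2*E
f(y) = 7*(3 + y)²
n(J) = J² - 32*J (n(J) = (J² - 30*J) - 2*J = J² - 32*J)
G - n(f(0)) = 2901 - 7*(3 + 0)²*(-32 + 7*(3 + 0)²) = 2901 - 7*3²*(-32 + 7*3²) = 2901 - 7*9*(-32 + 7*9) = 2901 - 63*(-32 + 63) = 2901 - 63*31 = 2901 - 1*1953 = 2901 - 1953 = 948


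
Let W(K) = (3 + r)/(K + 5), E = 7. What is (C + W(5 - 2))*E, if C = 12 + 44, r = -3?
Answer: 392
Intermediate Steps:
C = 56
W(K) = 0 (W(K) = (3 - 3)/(K + 5) = 0/(5 + K) = 0)
(C + W(5 - 2))*E = (56 + 0)*7 = 56*7 = 392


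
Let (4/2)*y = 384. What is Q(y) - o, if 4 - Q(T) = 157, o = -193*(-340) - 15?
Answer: -65758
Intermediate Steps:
y = 192 (y = (1/2)*384 = 192)
o = 65605 (o = 65620 - 15 = 65605)
Q(T) = -153 (Q(T) = 4 - 1*157 = 4 - 157 = -153)
Q(y) - o = -153 - 1*65605 = -153 - 65605 = -65758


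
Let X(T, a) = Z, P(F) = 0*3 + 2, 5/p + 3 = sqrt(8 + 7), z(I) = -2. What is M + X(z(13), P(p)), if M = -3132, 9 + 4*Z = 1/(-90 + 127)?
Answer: -115967/37 ≈ -3134.2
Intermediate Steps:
p = 5/(-3 + sqrt(15)) (p = 5/(-3 + sqrt(8 + 7)) = 5/(-3 + sqrt(15)) ≈ 5.7275)
Z = -83/37 (Z = -9/4 + 1/(4*(-90 + 127)) = -9/4 + (1/4)/37 = -9/4 + (1/4)*(1/37) = -9/4 + 1/148 = -83/37 ≈ -2.2432)
P(F) = 2 (P(F) = 0 + 2 = 2)
X(T, a) = -83/37
M + X(z(13), P(p)) = -3132 - 83/37 = -115967/37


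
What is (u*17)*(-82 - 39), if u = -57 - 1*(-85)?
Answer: -57596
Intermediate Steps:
u = 28 (u = -57 + 85 = 28)
(u*17)*(-82 - 39) = (28*17)*(-82 - 39) = 476*(-121) = -57596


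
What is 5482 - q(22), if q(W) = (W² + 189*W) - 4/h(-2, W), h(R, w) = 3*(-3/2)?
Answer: 7552/9 ≈ 839.11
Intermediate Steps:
h(R, w) = -9/2 (h(R, w) = 3*(-3*½) = 3*(-3/2) = -9/2)
q(W) = 8/9 + W² + 189*W (q(W) = (W² + 189*W) - 4/(-9/2) = (W² + 189*W) - 4*(-2/9) = (W² + 189*W) + 8/9 = 8/9 + W² + 189*W)
5482 - q(22) = 5482 - (8/9 + 22² + 189*22) = 5482 - (8/9 + 484 + 4158) = 5482 - 1*41786/9 = 5482 - 41786/9 = 7552/9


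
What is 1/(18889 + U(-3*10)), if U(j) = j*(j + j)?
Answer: 1/20689 ≈ 4.8335e-5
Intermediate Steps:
U(j) = 2*j² (U(j) = j*(2*j) = 2*j²)
1/(18889 + U(-3*10)) = 1/(18889 + 2*(-3*10)²) = 1/(18889 + 2*(-30)²) = 1/(18889 + 2*900) = 1/(18889 + 1800) = 1/20689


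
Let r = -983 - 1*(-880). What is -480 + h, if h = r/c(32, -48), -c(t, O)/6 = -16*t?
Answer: -1474663/3072 ≈ -480.03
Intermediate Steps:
c(t, O) = 96*t (c(t, O) = -(-96)*t = 96*t)
r = -103 (r = -983 + 880 = -103)
h = -103/3072 (h = -103/(96*32) = -103/3072 ≈ -0.033529)
-480 + h = -480 - 103/3072 = -1474663/3072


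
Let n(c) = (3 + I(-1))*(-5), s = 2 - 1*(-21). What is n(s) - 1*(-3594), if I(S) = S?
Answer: 3584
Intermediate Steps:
s = 23 (s = 2 + 21 = 23)
n(c) = -10 (n(c) = (3 - 1)*(-5) = 2*(-5) = -10)
n(s) - 1*(-3594) = -10 - 1*(-3594) = -10 + 3594 = 3584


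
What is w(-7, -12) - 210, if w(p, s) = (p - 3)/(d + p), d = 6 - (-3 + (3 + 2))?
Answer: -620/3 ≈ -206.67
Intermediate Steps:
d = 4 (d = 6 - (-3 + 5) = 6 - 1*2 = 6 - 2 = 4)
w(p, s) = (-3 + p)/(4 + p) (w(p, s) = (p - 3)/(4 + p) = (-3 + p)/(4 + p))
w(-7, -12) - 210 = (-3 - 7)/(4 - 7) - 210 = -10/(-3) - 210 = -1/3*(-10) - 210 = 10/3 - 210 = -620/3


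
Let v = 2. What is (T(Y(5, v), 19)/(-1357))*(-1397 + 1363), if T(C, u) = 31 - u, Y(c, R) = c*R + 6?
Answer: 408/1357 ≈ 0.30066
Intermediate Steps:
Y(c, R) = 6 + R*c (Y(c, R) = R*c + 6 = 6 + R*c)
(T(Y(5, v), 19)/(-1357))*(-1397 + 1363) = ((31 - 1*19)/(-1357))*(-1397 + 1363) = ((31 - 19)*(-1/1357))*(-34) = (12*(-1/1357))*(-34) = -12/1357*(-34) = 408/1357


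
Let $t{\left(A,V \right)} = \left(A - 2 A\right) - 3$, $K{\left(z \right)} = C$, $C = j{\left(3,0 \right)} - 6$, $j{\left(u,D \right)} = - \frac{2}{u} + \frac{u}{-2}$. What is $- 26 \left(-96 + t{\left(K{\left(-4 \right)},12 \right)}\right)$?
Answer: $\frac{7085}{3} \approx 2361.7$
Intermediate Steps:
$j{\left(u,D \right)} = - \frac{2}{u} - \frac{u}{2}$ ($j{\left(u,D \right)} = - \frac{2}{u} + u \left(- \frac{1}{2}\right) = - \frac{2}{u} - \frac{u}{2}$)
$C = - \frac{49}{6}$ ($C = \left(- \frac{2}{3} - \frac{3}{2}\right) - 6 = - \frac{13}{6} - 6 = - \frac{49}{6} \approx -8.1667$)
$K{\left(z \right)} = - \frac{49}{6}$
$t{\left(A,V \right)} = -3 - A$ ($t{\left(A,V \right)} = - A - 3 = -3 - A$)
$- 26 \left(-96 + t{\left(K{\left(-4 \right)},12 \right)}\right) = - 26 \left(-96 - - \frac{31}{6}\right) = - 26 \left(-96 + \left(-3 + \frac{49}{6}\right)\right) = - 26 \left(-96 + \frac{31}{6}\right) = \left(-26\right) \left(- \frac{545}{6}\right) = \frac{7085}{3}$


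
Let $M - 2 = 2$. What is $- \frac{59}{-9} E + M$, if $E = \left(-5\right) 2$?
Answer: $- \frac{554}{9} \approx -61.556$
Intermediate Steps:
$M = 4$ ($M = 2 + 2 = 4$)
$E = -10$
$- \frac{59}{-9} E + M = - \frac{59}{-9} \left(-10\right) + 4 = \left(-59\right) \left(- \frac{1}{9}\right) \left(-10\right) + 4 = \frac{59}{9} \left(-10\right) + 4 = - \frac{590}{9} + 4 = - \frac{554}{9}$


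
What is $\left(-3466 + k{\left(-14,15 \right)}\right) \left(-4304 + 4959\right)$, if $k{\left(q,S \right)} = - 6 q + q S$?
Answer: $-2352760$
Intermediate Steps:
$k{\left(q,S \right)} = - 6 q + S q$
$\left(-3466 + k{\left(-14,15 \right)}\right) \left(-4304 + 4959\right) = \left(-3466 - 14 \left(-6 + 15\right)\right) \left(-4304 + 4959\right) = \left(-3466 - 126\right) 655 = \left(-3592\right) 655 = -2352760$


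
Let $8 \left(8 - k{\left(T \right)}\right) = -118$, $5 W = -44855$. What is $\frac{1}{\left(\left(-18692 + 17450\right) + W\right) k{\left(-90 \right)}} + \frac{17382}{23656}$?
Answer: $\frac{8077220341}{10992742124} \approx 0.73478$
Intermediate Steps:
$W = -8971$ ($W = \frac{1}{5} \left(-44855\right) = -8971$)
$k{\left(T \right)} = \frac{91}{4}$ ($k{\left(T \right)} = 8 - - \frac{59}{4} = 8 + \frac{59}{4} = \frac{91}{4}$)
$\frac{1}{\left(\left(-18692 + 17450\right) + W\right) k{\left(-90 \right)}} + \frac{17382}{23656} = \frac{1}{\left(\left(-18692 + 17450\right) - 8971\right) \frac{91}{4}} + \frac{17382}{23656} = \frac{1}{-1242 - 8971} \cdot \frac{4}{91} + 17382 \cdot \frac{1}{23656} = \frac{1}{-10213} \cdot \frac{4}{91} + \frac{8691}{11828} = \left(- \frac{1}{10213}\right) \frac{4}{91} + \frac{8691}{11828} = - \frac{4}{929383} + \frac{8691}{11828} = \frac{8077220341}{10992742124}$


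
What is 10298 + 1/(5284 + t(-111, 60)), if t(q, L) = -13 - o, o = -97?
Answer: 55279665/5368 ≈ 10298.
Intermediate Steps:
t(q, L) = 84 (t(q, L) = -13 - 1*(-97) = -13 + 97 = 84)
10298 + 1/(5284 + t(-111, 60)) = 10298 + 1/(5284 + 84) = 10298 + 1/5368 = 55279665/5368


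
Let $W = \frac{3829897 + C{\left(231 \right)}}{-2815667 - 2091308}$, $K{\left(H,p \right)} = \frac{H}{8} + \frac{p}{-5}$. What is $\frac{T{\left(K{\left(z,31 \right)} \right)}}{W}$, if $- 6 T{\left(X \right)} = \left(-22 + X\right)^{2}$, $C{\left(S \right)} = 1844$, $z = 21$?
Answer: $\frac{22823518399}{163487616} \approx 139.6$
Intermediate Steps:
$K{\left(H,p \right)} = - \frac{p}{5} + \frac{H}{8}$ ($K{\left(H,p \right)} = H \frac{1}{8} + p \left(- \frac{1}{5}\right) = \frac{H}{8} - \frac{p}{5} = - \frac{p}{5} + \frac{H}{8}$)
$W = - \frac{3831741}{4906975}$ ($W = \frac{3829897 + 1844}{-2815667 - 2091308} = \frac{3831741}{-4906975} = 3831741 \left(- \frac{1}{4906975}\right) = - \frac{3831741}{4906975} \approx -0.78088$)
$T{\left(X \right)} = - \frac{\left(-22 + X\right)^{2}}{6}$
$\frac{T{\left(K{\left(z,31 \right)} \right)}}{W} = \frac{\left(- \frac{1}{6}\right) \left(-22 + \left(\left(- \frac{1}{5}\right) 31 + \frac{1}{8} \cdot 21\right)\right)^{2}}{- \frac{3831741}{4906975}} = - \frac{\left(-22 + \left(- \frac{31}{5} + \frac{21}{8}\right)\right)^{2}}{6} \left(- \frac{4906975}{3831741}\right) = - \frac{\left(-22 - \frac{143}{40}\right)^{2}}{6} \left(- \frac{4906975}{3831741}\right) = - \frac{\left(- \frac{1023}{40}\right)^{2}}{6} \left(- \frac{4906975}{3831741}\right) = \left(- \frac{1}{6}\right) \frac{1046529}{1600} \left(- \frac{4906975}{3831741}\right) = \left(- \frac{348843}{3200}\right) \left(- \frac{4906975}{3831741}\right) = \frac{22823518399}{163487616}$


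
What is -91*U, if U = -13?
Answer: 1183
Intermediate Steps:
-91*U = -91*(-13) = 1183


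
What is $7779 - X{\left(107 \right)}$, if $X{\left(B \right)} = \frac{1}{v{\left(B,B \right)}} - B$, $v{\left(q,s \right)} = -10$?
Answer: $\frac{78861}{10} \approx 7886.1$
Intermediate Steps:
$X{\left(B \right)} = - \frac{1}{10} - B$ ($X{\left(B \right)} = \frac{1}{-10} - B = - \frac{1}{10} - B$)
$7779 - X{\left(107 \right)} = 7779 - \left(- \frac{1}{10} - 107\right) = 7779 - - \frac{1071}{10} = 7779 + \frac{1071}{10} = \frac{78861}{10}$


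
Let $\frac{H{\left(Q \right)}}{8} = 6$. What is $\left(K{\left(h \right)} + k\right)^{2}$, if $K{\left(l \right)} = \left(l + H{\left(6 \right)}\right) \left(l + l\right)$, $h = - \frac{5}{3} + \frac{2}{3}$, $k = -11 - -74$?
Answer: $961$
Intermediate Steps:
$H{\left(Q \right)} = 48$ ($H{\left(Q \right)} = 8 \cdot 6 = 48$)
$k = 63$ ($k = -11 + 74 = 63$)
$h = -1$ ($h = \left(-5\right) \frac{1}{3} + 2 \cdot \frac{1}{3} = - \frac{5}{3} + \frac{2}{3} = -1$)
$K{\left(l \right)} = 2 l \left(48 + l\right)$ ($K{\left(l \right)} = \left(l + 48\right) \left(l + l\right) = \left(48 + l\right) 2 l = 2 l \left(48 + l\right)$)
$\left(K{\left(h \right)} + k\right)^{2} = \left(2 \left(-1\right) \left(48 - 1\right) + 63\right)^{2} = \left(2 \left(-1\right) 47 + 63\right)^{2} = \left(-94 + 63\right)^{2} = \left(-31\right)^{2} = 961$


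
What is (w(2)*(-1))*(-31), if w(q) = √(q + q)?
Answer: 62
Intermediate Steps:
w(q) = √2*√q (w(q) = √(2*q) = √2*√q)
(w(2)*(-1))*(-31) = ((√2*√2)*(-1))*(-31) = (2*(-1))*(-31) = -2*(-31) = 62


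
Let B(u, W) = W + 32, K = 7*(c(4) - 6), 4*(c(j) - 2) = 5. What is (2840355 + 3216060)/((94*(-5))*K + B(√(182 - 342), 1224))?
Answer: 4037610/6869 ≈ 587.80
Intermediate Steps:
c(j) = 13/4 (c(j) = 2 + (¼)*5 = 2 + 5/4 = 13/4)
K = -77/4 (K = 7*(13/4 - 6) = 7*(-11/4) = -77/4 ≈ -19.250)
B(u, W) = 32 + W
(2840355 + 3216060)/((94*(-5))*K + B(√(182 - 342), 1224)) = (2840355 + 3216060)/((94*(-5))*(-77/4) + (32 + 1224)) = 6056415/(-470*(-77/4) + 1256) = 6056415/(18095/2 + 1256) = 6056415/(20607/2) = 6056415*(2/20607) = 4037610/6869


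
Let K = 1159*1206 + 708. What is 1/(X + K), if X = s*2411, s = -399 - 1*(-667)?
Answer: 1/2044610 ≈ 4.8909e-7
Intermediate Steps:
s = 268 (s = -399 + 667 = 268)
K = 1398462 (K = 1397754 + 708 = 1398462)
X = 646148 (X = 268*2411 = 646148)
1/(X + K) = 1/(646148 + 1398462) = 1/2044610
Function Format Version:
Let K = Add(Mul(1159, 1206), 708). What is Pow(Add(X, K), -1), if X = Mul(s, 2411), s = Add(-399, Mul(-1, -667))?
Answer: Rational(1, 2044610) ≈ 4.8909e-7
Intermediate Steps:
s = 268 (s = Add(-399, 667) = 268)
K = 1398462 (K = Add(1397754, 708) = 1398462)
X = 646148 (X = Mul(268, 2411) = 646148)
Pow(Add(X, K), -1) = Pow(Add(646148, 1398462), -1) = Pow(2044610, -1) = Rational(1, 2044610)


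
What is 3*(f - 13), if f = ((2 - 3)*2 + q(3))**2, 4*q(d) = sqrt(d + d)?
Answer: -207/8 - 3*sqrt(6) ≈ -33.223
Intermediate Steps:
q(d) = sqrt(2)*sqrt(d)/4 (q(d) = sqrt(d + d)/4 = sqrt(2*d)/4 = (sqrt(2)*sqrt(d))/4 = sqrt(2)*sqrt(d)/4)
f = (-2 + sqrt(6)/4)**2 (f = ((2 - 3)*2 + sqrt(2)*sqrt(3)/4)**2 = (-1*2 + sqrt(6)/4)**2 = (-2 + sqrt(6)/4)**2 ≈ 1.9255)
3*(f - 13) = 3*((35/8 - sqrt(6)) - 13) = 3*(-69/8 - sqrt(6)) = -207/8 - 3*sqrt(6)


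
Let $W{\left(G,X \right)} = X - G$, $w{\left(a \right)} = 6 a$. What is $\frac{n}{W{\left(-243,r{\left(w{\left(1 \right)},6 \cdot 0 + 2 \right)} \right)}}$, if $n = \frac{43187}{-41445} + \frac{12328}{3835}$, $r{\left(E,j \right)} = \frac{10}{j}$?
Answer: $\frac{69062363}{7883502120} \approx 0.0087604$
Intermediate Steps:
$n = \frac{69062363}{31788315}$ ($n = 43187 \left(- \frac{1}{41445}\right) + 12328 \cdot \frac{1}{3835} = - \frac{43187}{41445} + \frac{12328}{3835} = \frac{69062363}{31788315} \approx 2.1726$)
$\frac{n}{W{\left(-243,r{\left(w{\left(1 \right)},6 \cdot 0 + 2 \right)} \right)}} = \frac{69062363}{31788315 \left(\frac{10}{6 \cdot 0 + 2} - -243\right)} = \frac{69062363}{31788315 \left(\frac{10}{0 + 2} + 243\right)} = \frac{69062363}{31788315 \left(\frac{10}{2} + 243\right)} = \frac{69062363}{31788315 \left(10 \cdot \frac{1}{2} + 243\right)} = \frac{69062363}{31788315 \left(5 + 243\right)} = \frac{69062363}{31788315 \cdot 248} = \frac{69062363}{31788315} \cdot \frac{1}{248} = \frac{69062363}{7883502120}$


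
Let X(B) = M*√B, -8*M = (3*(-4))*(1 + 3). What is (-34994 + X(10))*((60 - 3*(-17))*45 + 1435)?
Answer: -225011420 + 38580*√10 ≈ -2.2489e+8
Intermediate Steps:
M = 6 (M = -3*(-4)*(1 + 3)/8 = -(-3)*4/2 = -⅛*(-48) = 6)
X(B) = 6*√B
(-34994 + X(10))*((60 - 3*(-17))*45 + 1435) = (-34994 + 6*√10)*((60 - 3*(-17))*45 + 1435) = (-34994 + 6*√10)*((60 + 51)*45 + 1435) = (-34994 + 6*√10)*(111*45 + 1435) = (-34994 + 6*√10)*(4995 + 1435) = (-34994 + 6*√10)*6430 = -225011420 + 38580*√10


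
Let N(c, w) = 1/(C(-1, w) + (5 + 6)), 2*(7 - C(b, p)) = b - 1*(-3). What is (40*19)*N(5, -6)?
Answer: 760/17 ≈ 44.706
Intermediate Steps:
C(b, p) = 11/2 - b/2 (C(b, p) = 7 - (b - 1*(-3))/2 = 7 - (b + 3)/2 = 7 - (3 + b)/2 = 7 + (-3/2 - b/2) = 11/2 - b/2)
N(c, w) = 1/17 (N(c, w) = 1/((11/2 - ½*(-1)) + (5 + 6)) = 1/((11/2 + ½) + 11) = 1/(6 + 11) = 1/17)
(40*19)*N(5, -6) = (40*19)*(1/17) = 760*(1/17) = 760/17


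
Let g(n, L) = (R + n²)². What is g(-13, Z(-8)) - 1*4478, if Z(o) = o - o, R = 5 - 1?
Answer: 25451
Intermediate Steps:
R = 4
Z(o) = 0
g(n, L) = (4 + n²)²
g(-13, Z(-8)) - 1*4478 = (4 + (-13)²)² - 1*4478 = (4 + 169)² - 4478 = 173² - 4478 = 29929 - 4478 = 25451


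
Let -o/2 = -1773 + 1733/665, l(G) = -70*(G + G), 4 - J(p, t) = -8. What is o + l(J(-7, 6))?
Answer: 1237424/665 ≈ 1860.8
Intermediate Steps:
J(p, t) = 12 (J(p, t) = 4 - 1*(-8) = 4 + 8 = 12)
l(G) = -140*G
o = 2354624/665 (o = -2*(-1773 + 1733/665) = -2*(-1177312/665) = 2354624/665 ≈ 3540.8)
o + l(J(-7, 6)) = 2354624/665 - 140*12 = 2354624/665 - 1680 = 1237424/665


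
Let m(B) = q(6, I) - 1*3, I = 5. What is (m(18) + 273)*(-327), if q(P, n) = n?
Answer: -89925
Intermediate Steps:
m(B) = 2 (m(B) = 5 - 1*3 = 5 - 3 = 2)
(m(18) + 273)*(-327) = (2 + 273)*(-327) = 275*(-327) = -89925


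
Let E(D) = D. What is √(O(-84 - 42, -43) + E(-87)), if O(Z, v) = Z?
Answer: I*√213 ≈ 14.595*I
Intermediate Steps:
√(O(-84 - 42, -43) + E(-87)) = √((-84 - 42) - 87) = √(-126 - 87) = √(-213) = I*√213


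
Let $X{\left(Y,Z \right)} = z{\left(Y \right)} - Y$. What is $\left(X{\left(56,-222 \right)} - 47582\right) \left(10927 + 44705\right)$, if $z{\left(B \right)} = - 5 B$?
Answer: $-2665774176$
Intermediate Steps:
$X{\left(Y,Z \right)} = - 6 Y$ ($X{\left(Y,Z \right)} = - 5 Y - Y = - 6 Y$)
$\left(X{\left(56,-222 \right)} - 47582\right) \left(10927 + 44705\right) = \left(\left(-6\right) 56 - 47582\right) \left(10927 + 44705\right) = \left(-336 - 47582\right) 55632 = \left(-47918\right) 55632 = -2665774176$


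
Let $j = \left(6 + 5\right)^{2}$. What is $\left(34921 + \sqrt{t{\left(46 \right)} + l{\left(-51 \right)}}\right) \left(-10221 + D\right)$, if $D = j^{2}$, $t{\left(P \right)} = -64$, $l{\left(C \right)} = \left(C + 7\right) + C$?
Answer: $154350820 + 4420 i \sqrt{159} \approx 1.5435 \cdot 10^{8} + 55734.0 i$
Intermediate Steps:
$l{\left(C \right)} = 7 + 2 C$ ($l{\left(C \right)} = \left(7 + C\right) + C = 7 + 2 C$)
$j = 121$ ($j = 11^{2} = 121$)
$D = 14641$ ($D = 121^{2} = 14641$)
$\left(34921 + \sqrt{t{\left(46 \right)} + l{\left(-51 \right)}}\right) \left(-10221 + D\right) = \left(34921 + \sqrt{-64 + \left(7 + 2 \left(-51\right)\right)}\right) \left(-10221 + 14641\right) = \left(34921 + \sqrt{-64 + \left(7 - 102\right)}\right) 4420 = \left(34921 + \sqrt{-64 - 95}\right) 4420 = \left(34921 + \sqrt{-159}\right) 4420 = \left(34921 + i \sqrt{159}\right) 4420 = 154350820 + 4420 i \sqrt{159}$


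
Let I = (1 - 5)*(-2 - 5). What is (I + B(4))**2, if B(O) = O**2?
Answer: 1936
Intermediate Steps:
I = 28 (I = -4*(-7) = 28)
(I + B(4))**2 = (28 + 4**2)**2 = (28 + 16)**2 = 44**2 = 1936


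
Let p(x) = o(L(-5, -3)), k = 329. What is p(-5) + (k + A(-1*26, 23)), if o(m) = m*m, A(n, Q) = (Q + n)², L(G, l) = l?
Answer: 347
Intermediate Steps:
o(m) = m²
p(x) = 9 (p(x) = (-3)² = 9)
p(-5) + (k + A(-1*26, 23)) = 9 + (329 + (23 - 1*26)²) = 9 + (329 + (23 - 26)²) = 9 + (329 + (-3)²) = 9 + (329 + 9) = 9 + 338 = 347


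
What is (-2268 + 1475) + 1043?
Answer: 250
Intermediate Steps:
(-2268 + 1475) + 1043 = -793 + 1043 = 250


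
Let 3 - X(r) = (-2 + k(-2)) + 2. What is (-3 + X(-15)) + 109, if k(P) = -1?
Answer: 110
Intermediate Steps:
X(r) = 4 (X(r) = 3 - ((-2 - 1) + 2) = 3 - (-3 + 2) = 3 - 1*(-1) = 3 + 1 = 4)
(-3 + X(-15)) + 109 = (-3 + 4) + 109 = 1 + 109 = 110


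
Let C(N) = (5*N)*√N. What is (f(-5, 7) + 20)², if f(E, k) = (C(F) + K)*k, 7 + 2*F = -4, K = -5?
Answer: -1628675/8 + 5775*I*√22/2 ≈ -2.0358e+5 + 13544.0*I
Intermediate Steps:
F = -11/2 (F = -7/2 + (½)*(-4) = -7/2 - 2 = -11/2 ≈ -5.5000)
C(N) = 5*N^(3/2)
f(E, k) = k*(-5 - 55*I*√22/4) (f(E, k) = (5*(-11/2)^(3/2) - 5)*k = (5*(-11*I*√22/4) - 5)*k = (-55*I*√22/4 - 5)*k = (-5 - 55*I*√22/4)*k = k*(-5 - 55*I*√22/4))
(f(-5, 7) + 20)² = (-5/4*7*(4 + 11*I*√22) + 20)² = ((-35 - 385*I*√22/4) + 20)² = (-15 - 385*I*√22/4)²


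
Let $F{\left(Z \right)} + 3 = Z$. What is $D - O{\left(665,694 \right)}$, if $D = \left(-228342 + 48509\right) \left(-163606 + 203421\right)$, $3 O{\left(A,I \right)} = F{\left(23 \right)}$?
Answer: $- \frac{21480152705}{3} \approx -7.1601 \cdot 10^{9}$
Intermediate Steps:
$F{\left(Z \right)} = -3 + Z$
$O{\left(A,I \right)} = \frac{20}{3}$ ($O{\left(A,I \right)} = \frac{-3 + 23}{3} = \frac{1}{3} \cdot 20 = \frac{20}{3}$)
$D = -7160050895$ ($D = \left(-179833\right) 39815 = -7160050895$)
$D - O{\left(665,694 \right)} = -7160050895 - \frac{20}{3} = - \frac{21480152705}{3}$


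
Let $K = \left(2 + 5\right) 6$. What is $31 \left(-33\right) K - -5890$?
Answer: $-37076$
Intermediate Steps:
$K = 42$ ($K = 7 \cdot 6 = 42$)
$31 \left(-33\right) K - -5890 = 31 \left(-33\right) 42 - -5890 = \left(-1023\right) 42 + 5890 = -42966 + 5890 = -37076$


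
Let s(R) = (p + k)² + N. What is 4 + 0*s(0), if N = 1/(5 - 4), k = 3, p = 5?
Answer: 4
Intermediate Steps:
N = 1 (N = 1/1 = 1)
s(R) = 65 (s(R) = (5 + 3)² + 1 = 8² + 1 = 64 + 1 = 65)
4 + 0*s(0) = 4 + 0*65 = 4 + 0 = 4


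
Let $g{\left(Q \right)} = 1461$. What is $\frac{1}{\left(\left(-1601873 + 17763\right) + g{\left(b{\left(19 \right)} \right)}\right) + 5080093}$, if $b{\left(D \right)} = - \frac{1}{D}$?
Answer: $\frac{1}{3497444} \approx 2.8592 \cdot 10^{-7}$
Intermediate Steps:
$\frac{1}{\left(\left(-1601873 + 17763\right) + g{\left(b{\left(19 \right)} \right)}\right) + 5080093} = \frac{1}{\left(\left(-1601873 + 17763\right) + 1461\right) + 5080093} = \frac{1}{\left(-1584110 + 1461\right) + 5080093} = \frac{1}{-1582649 + 5080093} = \frac{1}{3497444}$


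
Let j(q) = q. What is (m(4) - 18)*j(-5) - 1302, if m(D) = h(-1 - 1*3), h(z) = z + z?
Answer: -1172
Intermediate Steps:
h(z) = 2*z
m(D) = -8 (m(D) = 2*(-1 - 1*3) = 2*(-1 - 3) = 2*(-4) = -8)
(m(4) - 18)*j(-5) - 1302 = (-8 - 18)*(-5) - 1302 = -26*(-5) - 1302 = 130 - 1302 = -1172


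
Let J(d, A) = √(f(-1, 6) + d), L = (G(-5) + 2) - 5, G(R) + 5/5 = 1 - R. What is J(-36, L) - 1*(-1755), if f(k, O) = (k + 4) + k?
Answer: 1755 + I*√34 ≈ 1755.0 + 5.831*I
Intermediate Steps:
G(R) = -R (G(R) = -1 + (1 - R) = -R)
f(k, O) = 4 + 2*k (f(k, O) = (4 + k) + k = 4 + 2*k)
L = 2 (L = (-1*(-5) + 2) - 5 = (5 + 2) - 5 = 7 - 5 = 2)
J(d, A) = √(2 + d) (J(d, A) = √((4 + 2*(-1)) + d) = √((4 - 2) + d) = √(2 + d))
J(-36, L) - 1*(-1755) = √(2 - 36) - 1*(-1755) = √(-34) + 1755 = I*√34 + 1755 = 1755 + I*√34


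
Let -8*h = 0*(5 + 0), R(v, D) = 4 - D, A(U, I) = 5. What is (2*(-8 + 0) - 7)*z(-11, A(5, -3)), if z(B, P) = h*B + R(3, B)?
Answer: -345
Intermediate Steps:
h = 0 (h = -0*(5 + 0) = -0*5 = -⅛*0 = 0)
z(B, P) = 4 - B (z(B, P) = 0*B + (4 - B) = 0 + (4 - B) = 4 - B)
(2*(-8 + 0) - 7)*z(-11, A(5, -3)) = (2*(-8 + 0) - 7)*(4 - 1*(-11)) = (2*(-8) - 7)*(4 + 11) = (-16 - 7)*15 = -23*15 = -345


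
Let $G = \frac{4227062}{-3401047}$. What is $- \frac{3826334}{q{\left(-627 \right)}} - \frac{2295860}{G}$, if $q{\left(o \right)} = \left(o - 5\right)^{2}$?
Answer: $\frac{111386333400859549}{60299643296} \approx 1.8472 \cdot 10^{6}$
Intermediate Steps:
$q{\left(o \right)} = \left(-5 + o\right)^{2}$
$G = - \frac{4227062}{3401047}$ ($G = 4227062 \left(- \frac{1}{3401047}\right) = - \frac{4227062}{3401047} \approx -1.2429$)
$- \frac{3826334}{q{\left(-627 \right)}} - \frac{2295860}{G} = - \frac{3826334}{\left(-5 - 627\right)^{2}} - \frac{2295860}{- \frac{4227062}{3401047}} = - \frac{3826334}{\left(-632\right)^{2}} - - \frac{557737697530}{301933} = - \frac{3826334}{399424} + \frac{557737697530}{301933} = \left(-3826334\right) \frac{1}{399424} + \frac{557737697530}{301933} = - \frac{1913167}{199712} + \frac{557737697530}{301933} = \frac{111386333400859549}{60299643296}$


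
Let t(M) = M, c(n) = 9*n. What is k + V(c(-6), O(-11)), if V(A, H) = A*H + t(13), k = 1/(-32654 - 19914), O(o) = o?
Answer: 31908775/52568 ≈ 607.00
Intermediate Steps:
k = -1/52568 (k = 1/(-52568) = -1/52568 ≈ -1.9023e-5)
V(A, H) = 13 + A*H (V(A, H) = A*H + 13 = 13 + A*H)
k + V(c(-6), O(-11)) = -1/52568 + (13 + (9*(-6))*(-11)) = -1/52568 + (13 - 54*(-11)) = -1/52568 + (13 + 594) = -1/52568 + 607 = 31908775/52568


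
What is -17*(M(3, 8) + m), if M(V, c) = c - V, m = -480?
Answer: 8075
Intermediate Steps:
-17*(M(3, 8) + m) = -17*((8 - 1*3) - 480) = -17*((8 - 3) - 480) = -17*(5 - 480) = -17*(-475) = 8075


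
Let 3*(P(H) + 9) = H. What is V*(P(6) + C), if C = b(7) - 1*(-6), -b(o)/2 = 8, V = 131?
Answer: -2227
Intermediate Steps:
b(o) = -16 (b(o) = -2*8 = -16)
C = -10 (C = -16 - 1*(-6) = -16 + 6 = -10)
P(H) = -9 + H/3
V*(P(6) + C) = 131*((-9 + (⅓)*6) - 10) = 131*((-9 + 2) - 10) = 131*(-7 - 10) = 131*(-17) = -2227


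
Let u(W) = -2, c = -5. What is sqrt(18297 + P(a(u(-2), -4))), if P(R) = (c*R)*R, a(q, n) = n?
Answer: sqrt(18217) ≈ 134.97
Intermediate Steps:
P(R) = -5*R**2 (P(R) = (-5*R)*R = -5*R**2)
sqrt(18297 + P(a(u(-2), -4))) = sqrt(18297 - 5*(-4)**2) = sqrt(18297 - 5*16) = sqrt(18297 - 80) = sqrt(18217)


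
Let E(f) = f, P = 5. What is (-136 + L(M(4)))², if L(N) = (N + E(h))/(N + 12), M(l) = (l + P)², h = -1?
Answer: 157954624/8649 ≈ 18263.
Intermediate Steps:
M(l) = (5 + l)² (M(l) = (l + 5)² = (5 + l)²)
L(N) = (-1 + N)/(12 + N) (L(N) = (N - 1)/(N + 12) = (-1 + N)/(12 + N))
(-136 + L(M(4)))² = (-136 + (-1 + (5 + 4)²)/(12 + (5 + 4)²))² = (-136 + (-1 + 9²)/(12 + 9²))² = (-136 + (-1 + 81)/(12 + 81))² = (-136 + 80/93)² = (-12568/93)² = 157954624/8649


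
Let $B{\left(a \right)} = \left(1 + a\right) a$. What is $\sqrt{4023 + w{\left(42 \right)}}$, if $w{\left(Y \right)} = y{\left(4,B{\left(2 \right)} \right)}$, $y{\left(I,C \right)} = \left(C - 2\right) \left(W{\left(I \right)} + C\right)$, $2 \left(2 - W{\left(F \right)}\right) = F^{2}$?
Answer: $3 \sqrt{447} \approx 63.427$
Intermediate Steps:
$B{\left(a \right)} = a \left(1 + a\right)$
$W{\left(F \right)} = 2 - \frac{F^{2}}{2}$
$y{\left(I,C \right)} = \left(-2 + C\right) \left(2 + C - \frac{I^{2}}{2}\right)$ ($y{\left(I,C \right)} = \left(C - 2\right) \left(\left(2 - \frac{I^{2}}{2}\right) + C\right) = \left(-2 + C\right) \left(2 + C - \frac{I^{2}}{2}\right)$)
$w{\left(Y \right)} = 0$ ($w{\left(Y \right)} = -4 + \left(2 \left(1 + 2\right)\right)^{2} + 4^{2} - \frac{2 \left(1 + 2\right) 4^{2}}{2} = -4 + \left(2 \cdot 3\right)^{2} + 16 - \frac{1}{2} \cdot 2 \cdot 3 \cdot 16 = -4 + 6^{2} + 16 - 3 \cdot 16 = -4 + 36 + 16 - 48 = 0$)
$\sqrt{4023 + w{\left(42 \right)}} = \sqrt{4023 + 0} = \sqrt{4023} = 3 \sqrt{447}$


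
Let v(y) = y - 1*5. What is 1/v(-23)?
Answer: -1/28 ≈ -0.035714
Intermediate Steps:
v(y) = -5 + y (v(y) = y - 5 = -5 + y)
1/v(-23) = 1/(-5 - 23) = 1/(-28) = -1/28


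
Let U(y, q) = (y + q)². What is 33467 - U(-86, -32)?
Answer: 19543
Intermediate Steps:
U(y, q) = (q + y)²
33467 - U(-86, -32) = 33467 - (-32 - 86)² = 33467 - 1*(-118)² = 33467 - 1*13924 = 33467 - 13924 = 19543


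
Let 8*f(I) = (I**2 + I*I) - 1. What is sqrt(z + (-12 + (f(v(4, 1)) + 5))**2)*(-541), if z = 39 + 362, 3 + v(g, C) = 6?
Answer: -541*sqrt(27185)/8 ≈ -11150.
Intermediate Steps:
v(g, C) = 3 (v(g, C) = -3 + 6 = 3)
f(I) = -1/8 + I**2/4 (f(I) = ((I**2 + I*I) - 1)/8 = ((I**2 + I**2) - 1)/8 = (2*I**2 - 1)/8 = (-1 + 2*I**2)/8 = -1/8 + I**2/4)
z = 401
sqrt(z + (-12 + (f(v(4, 1)) + 5))**2)*(-541) = sqrt(401 + (-12 + ((-1/8 + (1/4)*3**2) + 5))**2)*(-541) = sqrt(401 + (-12 + ((-1/8 + (1/4)*9) + 5))**2)*(-541) = sqrt(401 + (-12 + ((-1/8 + 9/4) + 5))**2)*(-541) = sqrt(401 + (-12 + (17/8 + 5))**2)*(-541) = sqrt(401 + (-12 + 57/8)**2)*(-541) = sqrt(401 + (-39/8)**2)*(-541) = sqrt(401 + 1521/64)*(-541) = sqrt(27185/64)*(-541) = (sqrt(27185)/8)*(-541) = -541*sqrt(27185)/8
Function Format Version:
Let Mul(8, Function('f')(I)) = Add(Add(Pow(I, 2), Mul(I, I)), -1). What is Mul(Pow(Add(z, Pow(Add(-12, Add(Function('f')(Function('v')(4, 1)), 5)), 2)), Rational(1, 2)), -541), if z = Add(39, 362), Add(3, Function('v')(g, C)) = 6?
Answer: Mul(Rational(-541, 8), Pow(27185, Rational(1, 2))) ≈ -11150.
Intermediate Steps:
Function('v')(g, C) = 3 (Function('v')(g, C) = Add(-3, 6) = 3)
Function('f')(I) = Add(Rational(-1, 8), Mul(Rational(1, 4), Pow(I, 2))) (Function('f')(I) = Mul(Rational(1, 8), Add(Add(Pow(I, 2), Mul(I, I)), -1)) = Mul(Rational(1, 8), Add(Add(Pow(I, 2), Pow(I, 2)), -1)) = Mul(Rational(1, 8), Add(Mul(2, Pow(I, 2)), -1)) = Mul(Rational(1, 8), Add(-1, Mul(2, Pow(I, 2)))) = Add(Rational(-1, 8), Mul(Rational(1, 4), Pow(I, 2))))
z = 401
Mul(Pow(Add(z, Pow(Add(-12, Add(Function('f')(Function('v')(4, 1)), 5)), 2)), Rational(1, 2)), -541) = Mul(Pow(Add(401, Pow(Add(-12, Add(Add(Rational(-1, 8), Mul(Rational(1, 4), Pow(3, 2))), 5)), 2)), Rational(1, 2)), -541) = Mul(Pow(Add(401, Pow(Add(-12, Add(Add(Rational(-1, 8), Mul(Rational(1, 4), 9)), 5)), 2)), Rational(1, 2)), -541) = Mul(Pow(Add(401, Pow(Add(-12, Add(Add(Rational(-1, 8), Rational(9, 4)), 5)), 2)), Rational(1, 2)), -541) = Mul(Pow(Add(401, Pow(Add(-12, Add(Rational(17, 8), 5)), 2)), Rational(1, 2)), -541) = Mul(Pow(Add(401, Pow(Add(-12, Rational(57, 8)), 2)), Rational(1, 2)), -541) = Mul(Pow(Add(401, Pow(Rational(-39, 8), 2)), Rational(1, 2)), -541) = Mul(Pow(Add(401, Rational(1521, 64)), Rational(1, 2)), -541) = Mul(Pow(Rational(27185, 64), Rational(1, 2)), -541) = Mul(Mul(Rational(1, 8), Pow(27185, Rational(1, 2))), -541) = Mul(Rational(-541, 8), Pow(27185, Rational(1, 2)))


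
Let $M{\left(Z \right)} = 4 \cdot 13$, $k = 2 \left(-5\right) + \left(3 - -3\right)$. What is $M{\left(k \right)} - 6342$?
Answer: $-6290$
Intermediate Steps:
$k = -4$ ($k = -10 + \left(3 + 3\right) = -10 + 6 = -4$)
$M{\left(Z \right)} = 52$
$M{\left(k \right)} - 6342 = 52 - 6342 = -6290$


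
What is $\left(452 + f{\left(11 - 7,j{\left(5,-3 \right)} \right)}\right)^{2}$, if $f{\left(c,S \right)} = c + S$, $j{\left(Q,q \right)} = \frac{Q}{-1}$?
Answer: $203401$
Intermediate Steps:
$j{\left(Q,q \right)} = - Q$ ($j{\left(Q,q \right)} = Q \left(-1\right) = - Q$)
$f{\left(c,S \right)} = S + c$
$\left(452 + f{\left(11 - 7,j{\left(5,-3 \right)} \right)}\right)^{2} = \left(452 + \left(\left(-1\right) 5 + \left(11 - 7\right)\right)\right)^{2} = \left(452 + \left(-5 + 4\right)\right)^{2} = \left(452 - 1\right)^{2} = 451^{2} = 203401$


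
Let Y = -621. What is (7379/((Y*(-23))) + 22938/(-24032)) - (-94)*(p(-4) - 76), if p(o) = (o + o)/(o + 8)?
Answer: -1258426184959/171624528 ≈ -7332.4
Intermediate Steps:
p(o) = 2*o/(8 + o) (p(o) = (2*o)/(8 + o) = 2*o/(8 + o))
(7379/((Y*(-23))) + 22938/(-24032)) - (-94)*(p(-4) - 76) = (7379/((-621*(-23))) + 22938/(-24032)) - (-94)*(2*(-4)/(8 - 4) - 76) = (7379/14283 + 22938*(-1/24032)) - (-94)*(2*(-4)/4 - 76) = (7379*(1/14283) - 11469/12016) - (-94)*(2*(-4)*(¼) - 76) = (7379/14283 - 11469/12016) - (-94)*(-2 - 76) = -75145663/171624528 - (-94)*(-78) = -75145663/171624528 - 1*7332 = -75145663/171624528 - 7332 = -1258426184959/171624528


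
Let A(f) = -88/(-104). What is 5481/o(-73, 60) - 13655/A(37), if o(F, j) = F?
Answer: -13018886/803 ≈ -16213.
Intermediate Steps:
A(f) = 11/13 (A(f) = -88*(-1/104) = 11/13)
5481/o(-73, 60) - 13655/A(37) = 5481/(-73) - 13655/11/13 = 5481*(-1/73) - 13655*13/11 = -5481/73 - 177515/11 = -13018886/803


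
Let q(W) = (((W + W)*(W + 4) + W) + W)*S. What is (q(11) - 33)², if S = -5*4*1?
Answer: 50027329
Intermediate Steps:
S = -20 (S = -20*1 = -20)
q(W) = -40*W - 40*W*(4 + W) (q(W) = (((W + W)*(W + 4) + W) + W)*(-20) = (((2*W)*(4 + W) + W) + W)*(-20) = ((2*W*(4 + W) + W) + W)*(-20) = ((W + 2*W*(4 + W)) + W)*(-20) = (2*W + 2*W*(4 + W))*(-20) = -40*W - 40*W*(4 + W))
(q(11) - 33)² = (-40*11*(5 + 11) - 33)² = (-40*11*16 - 33)² = (-7040 - 33)² = (-7073)² = 50027329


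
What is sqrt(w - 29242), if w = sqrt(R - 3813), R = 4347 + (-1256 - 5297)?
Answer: sqrt(-29242 + I*sqrt(6019)) ≈ 0.227 + 171.0*I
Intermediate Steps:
R = -2206 (R = 4347 - 6553 = -2206)
w = I*sqrt(6019) (w = sqrt(-2206 - 3813) = sqrt(-6019) = I*sqrt(6019) ≈ 77.582*I)
sqrt(w - 29242) = sqrt(I*sqrt(6019) - 29242) = sqrt(-29242 + I*sqrt(6019))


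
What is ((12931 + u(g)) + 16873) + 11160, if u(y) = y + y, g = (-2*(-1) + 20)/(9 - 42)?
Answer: 122888/3 ≈ 40963.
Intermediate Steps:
g = -⅔ (g = (2 + 20)/(-33) = 22*(-1/33) = -⅔ ≈ -0.66667)
u(y) = 2*y
((12931 + u(g)) + 16873) + 11160 = ((12931 + 2*(-⅔)) + 16873) + 11160 = ((12931 - 4/3) + 16873) + 11160 = (38789/3 + 16873) + 11160 = 89408/3 + 11160 = 122888/3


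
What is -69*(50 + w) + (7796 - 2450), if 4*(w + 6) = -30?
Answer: 5655/2 ≈ 2827.5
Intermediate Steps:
w = -27/2 (w = -6 + (1/4)*(-30) = -6 - 15/2 = -27/2 ≈ -13.500)
-69*(50 + w) + (7796 - 2450) = -69*(50 - 27/2) + (7796 - 2450) = -69*73/2 + 5346 = -5037/2 + 5346 = 5655/2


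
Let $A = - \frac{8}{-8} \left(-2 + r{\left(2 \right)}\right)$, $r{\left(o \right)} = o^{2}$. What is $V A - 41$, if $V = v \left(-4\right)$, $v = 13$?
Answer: $-145$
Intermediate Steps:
$V = -52$ ($V = 13 \left(-4\right) = -52$)
$A = 2$ ($A = - \frac{8}{-8} \left(-2 + 2^{2}\right) = \left(-8\right) \left(- \frac{1}{8}\right) \left(-2 + 4\right) = 1 \cdot 2 = 2$)
$V A - 41 = \left(-52\right) 2 - 41 = -104 - 41 = -145$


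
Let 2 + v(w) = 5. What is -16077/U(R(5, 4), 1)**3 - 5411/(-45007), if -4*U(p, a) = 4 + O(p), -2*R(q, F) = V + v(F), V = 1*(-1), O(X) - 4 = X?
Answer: 46310818469/15437401 ≈ 2999.9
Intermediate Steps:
v(w) = 3 (v(w) = -2 + 5 = 3)
O(X) = 4 + X
V = -1
R(q, F) = -1 (R(q, F) = -(-1 + 3)/2 = -1/2*2 = -1)
U(p, a) = -2 - p/4 (U(p, a) = -(4 + (4 + p))/4 = -(8 + p)/4 = -2 - p/4)
-16077/U(R(5, 4), 1)**3 - 5411/(-45007) = -16077/(-2 - 1/4*(-1))**3 - 5411/(-45007) = -16077/(-2 + 1/4)**3 - 5411*(-1/45007) = -16077/((-7/4)**3) + 5411/45007 = -16077/(-343/64) + 5411/45007 = -16077*(-64/343) + 5411/45007 = 1028928/343 + 5411/45007 = 46310818469/15437401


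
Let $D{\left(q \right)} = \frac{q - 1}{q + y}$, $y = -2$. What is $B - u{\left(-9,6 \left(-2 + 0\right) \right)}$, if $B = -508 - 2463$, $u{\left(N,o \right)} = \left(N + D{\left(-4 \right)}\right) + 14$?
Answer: $- \frac{17861}{6} \approx -2976.8$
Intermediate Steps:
$D{\left(q \right)} = \frac{-1 + q}{-2 + q}$ ($D{\left(q \right)} = \frac{q - 1}{q - 2} = \frac{-1 + q}{-2 + q}$)
$u{\left(N,o \right)} = \frac{89}{6} + N$ ($u{\left(N,o \right)} = \left(N + \frac{-1 - 4}{-2 - 4}\right) + 14 = \left(N + \frac{1}{-6} \left(-5\right)\right) + 14 = \left(N - - \frac{5}{6}\right) + 14 = \left(N + \frac{5}{6}\right) + 14 = \left(\frac{5}{6} + N\right) + 14 = \frac{89}{6} + N$)
$B = -2971$
$B - u{\left(-9,6 \left(-2 + 0\right) \right)} = -2971 - \left(\frac{89}{6} - 9\right) = -2971 - \frac{35}{6} = - \frac{17861}{6}$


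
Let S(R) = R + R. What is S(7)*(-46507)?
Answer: -651098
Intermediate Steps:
S(R) = 2*R
S(7)*(-46507) = (2*7)*(-46507) = 14*(-46507) = -651098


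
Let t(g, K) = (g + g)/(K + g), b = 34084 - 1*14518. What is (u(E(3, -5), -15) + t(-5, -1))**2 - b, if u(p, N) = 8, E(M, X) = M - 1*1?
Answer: -175253/9 ≈ -19473.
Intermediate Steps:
E(M, X) = -1 + M (E(M, X) = M - 1 = -1 + M)
b = 19566 (b = 34084 - 14518 = 19566)
t(g, K) = 2*g/(K + g) (t(g, K) = (2*g)/(K + g) = 2*g/(K + g))
(u(E(3, -5), -15) + t(-5, -1))**2 - b = (8 + 2*(-5)/(-1 - 5))**2 - 1*19566 = (8 + 2*(-5)/(-6))**2 - 19566 = (8 + 2*(-5)*(-1/6))**2 - 19566 = (8 + 5/3)**2 - 19566 = (29/3)**2 - 19566 = 841/9 - 19566 = -175253/9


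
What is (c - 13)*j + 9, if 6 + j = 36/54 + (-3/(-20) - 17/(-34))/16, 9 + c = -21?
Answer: 227123/960 ≈ 236.59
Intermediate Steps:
c = -30 (c = -9 - 21 = -30)
j = -5081/960 (j = -6 + (36/54 + (-3/(-20) - 17/(-34))/16) = -6 + (36*(1/54) + (-3*(-1/20) - 17*(-1/34))*(1/16)) = -6 + (⅔ + (3/20 + ½)*(1/16)) = -6 + (⅔ + (13/20)*(1/16)) = -6 + (⅔ + 13/320) = -6 + 679/960 = -5081/960 ≈ -5.2927)
(c - 13)*j + 9 = (-30 - 13)*(-5081/960) + 9 = -43*(-5081/960) + 9 = 218483/960 + 9 = 227123/960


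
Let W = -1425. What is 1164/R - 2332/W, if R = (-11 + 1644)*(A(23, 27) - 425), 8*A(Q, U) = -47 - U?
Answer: 244745636/149705275 ≈ 1.6348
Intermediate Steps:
A(Q, U) = -47/8 - U/8 (A(Q, U) = (-47 - U)/8 = -47/8 - U/8)
R = -2836521/4 (R = (-11 + 1644)*((-47/8 - ⅛*27) - 425) = 1633*((-47/8 - 27/8) - 425) = 1633*(-37/4 - 425) = 1633*(-1737/4) = -2836521/4 ≈ -7.0913e+5)
1164/R - 2332/W = 1164/(-2836521/4) - 2332/(-1425) = 1164*(-4/2836521) - 2332*(-1/1425) = -1552/945507 + 2332/1425 = 244745636/149705275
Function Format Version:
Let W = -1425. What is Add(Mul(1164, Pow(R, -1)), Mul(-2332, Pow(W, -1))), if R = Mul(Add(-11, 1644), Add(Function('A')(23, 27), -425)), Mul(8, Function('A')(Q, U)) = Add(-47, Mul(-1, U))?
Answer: Rational(244745636, 149705275) ≈ 1.6348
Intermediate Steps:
Function('A')(Q, U) = Add(Rational(-47, 8), Mul(Rational(-1, 8), U)) (Function('A')(Q, U) = Mul(Rational(1, 8), Add(-47, Mul(-1, U))) = Add(Rational(-47, 8), Mul(Rational(-1, 8), U)))
R = Rational(-2836521, 4) (R = Mul(Add(-11, 1644), Add(Add(Rational(-47, 8), Mul(Rational(-1, 8), 27)), -425)) = Mul(1633, Add(Add(Rational(-47, 8), Rational(-27, 8)), -425)) = Mul(1633, Add(Rational(-37, 4), -425)) = Mul(1633, Rational(-1737, 4)) = Rational(-2836521, 4) ≈ -7.0913e+5)
Add(Mul(1164, Pow(R, -1)), Mul(-2332, Pow(W, -1))) = Add(Mul(1164, Pow(Rational(-2836521, 4), -1)), Mul(-2332, Pow(-1425, -1))) = Add(Mul(1164, Rational(-4, 2836521)), Mul(-2332, Rational(-1, 1425))) = Add(Rational(-1552, 945507), Rational(2332, 1425)) = Rational(244745636, 149705275)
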